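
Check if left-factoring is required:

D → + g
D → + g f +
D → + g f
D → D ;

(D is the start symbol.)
Left-factoring is needed when two productions for the same non-terminal
share a common prefix on the right-hand side.

Productions for D:
  D → + g
  D → + g f +
  D → + g f
  D → D ;

Found common prefix '+ g' in productions for D

Answer: Yes, D has productions with common prefix '+ g'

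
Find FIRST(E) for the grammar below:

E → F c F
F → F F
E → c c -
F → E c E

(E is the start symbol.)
FIRST sets of the other non-terminals involved (by the same procedure, iterated to a fixed point):
  FIRST(F) = { 'c' }

From E → F c F:
  - F is a non-terminal: add FIRST(F) \ {ε} = { 'c' }
    F is not nullable, so stop
From E → c c -:
  - c is a terminal: add 'c' and stop

Collecting: FIRST(E) = { 'c' }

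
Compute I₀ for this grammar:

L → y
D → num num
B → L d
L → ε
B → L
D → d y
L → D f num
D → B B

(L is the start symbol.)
{ [B → . L d], [B → . L], [D → . B B], [D → . d y], [D → . num num], [L → . D f num], [L → . y], [L → .], [L' → . L] }

First, augment the grammar with L' → L
I₀ = CLOSURE({ [L' → . L] }):
  [L' → . L] has the dot before L: add [L → . y], [L → .], [L → . D f num]
  [L → . D f num] has the dot before D: add [D → . num num], [D → . d y], [D → . B B]
  [D → . B B] has the dot before B: add [B → . L d], [B → . L]
No further items can be added.

I₀ = { [B → . L d], [B → . L], [D → . B B], [D → . d y], [D → . num num], [L → . D f num], [L → . y], [L → .], [L' → . L] }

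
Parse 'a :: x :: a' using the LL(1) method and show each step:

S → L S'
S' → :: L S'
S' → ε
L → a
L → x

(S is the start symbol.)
Stack is shown with the top on the left.

Stack      Input          Action
--------------------------------
S $        a :: x :: a $  output S → L S'
L S' $     a :: x :: a $  output L → a
a S' $     a :: x :: a $  match 'a'
S' $       :: x :: a $    output S' → :: L S'
:: L S' $  :: x :: a $    match '::'
L S' $     x :: a $       output L → x
x S' $     x :: a $       match 'x'
S' $       :: a $         output S' → :: L S'
:: L S' $  :: a $         match '::'
L S' $     a $            output L → a
a S' $     a $            match 'a'
S' $       $              output S' → ε
$          $              accept

The string is accepted.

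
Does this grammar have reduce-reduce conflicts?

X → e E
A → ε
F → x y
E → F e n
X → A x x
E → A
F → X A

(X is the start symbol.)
Augment with X' → X and build the canonical LR(0) collection (I0 = CLOSURE({[X' → . X]}), then GOTO on every symbol after a dot until no new states appear). It has 15 states:
  I0: { [A → .], [X → . A x x], [X → . e E], [X' → . X] }  — shift, reduce
  I1: { [X → A . x x] }  — shift
  I2: { [X' → X .] }  — accept
  I3: { [A → .], [E → . A], [E → . F e n], [F → . X A], [F → . x y], [X → . A x x], [X → . e E], [X → e . E] }  — shift, reduce
  I4: { [E → A .], [X → A . x x] }  — shift, reduce
  I5: { [X → e E .] }  — reduce
  I6: { [E → F . e n] }  — shift
  I7: { [A → .], [F → X . A] }  — reduce
  I8: { [F → x . y] }  — shift
  I9: { [F → x y .] }  — reduce
  I10: { [F → X A .] }  — reduce
  I11: { [E → F e . n] }  — shift
  I12: { [E → F e n .] }  — reduce
  I13: { [X → A x . x] }  — shift
  I14: { [X → A x x .] }  — reduce

No state contains more than one complete item.

Answer: No reduce-reduce conflicts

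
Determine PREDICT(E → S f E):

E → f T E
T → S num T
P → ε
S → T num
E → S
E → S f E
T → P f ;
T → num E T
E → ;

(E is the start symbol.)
{ 'f', 'num' }

PREDICT(E → S f E) = (FIRST(RHS) \ {ε}) ∪ (FOLLOW(E) if ε ∈ FIRST(RHS), i.e. RHS ⇒* ε)
FIRST(S) = { 'f', 'num' }
FIRST(S f E) = { 'f', 'num' }
ε ∉ FIRST(S f E), so FOLLOW(E) is not added.
PREDICT(E → S f E) = { 'f', 'num' }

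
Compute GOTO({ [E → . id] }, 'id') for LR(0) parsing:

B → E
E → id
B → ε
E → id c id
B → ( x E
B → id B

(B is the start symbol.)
GOTO(I, 'id') = CLOSURE({ [A → αX.β] : [A → α.Xβ] ∈ I, X = 'id' })

Items with dot before 'id', with the dot advanced:
  [E → . id] → [E → id .]
Closure adds nothing (no advanced item has the dot before a non-terminal).

GOTO = { [E → id .] }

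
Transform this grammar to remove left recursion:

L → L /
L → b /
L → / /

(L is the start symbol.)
L is directly left-recursive. The standard transformation for
  A → A α₁ | ... | A α_m | β₁ | ... | β_n
is
  A  → β₁ A' | ... | β_n A'
  A' → α₁ A' | ... | α_m A' | ε

L → b / becomes L → b / L'
L → / / becomes L → / / L'
L → L / becomes L' → / L'
Add L' → ε

Resulting grammar:
L → b / L'
L → / / L'
L' → / L'
L' → ε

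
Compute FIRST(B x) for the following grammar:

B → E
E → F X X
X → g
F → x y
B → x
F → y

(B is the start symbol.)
{ 'x', 'y' }

FIRST sets of the non-terminals involved (from the grammar, by fixed-point iteration):
  FIRST(B) = { 'x', 'y' }

To compute FIRST(B x), process the symbols left to right:
Symbol B is a non-terminal. Add FIRST(B) \ {ε} = { 'x', 'y' }
B is not nullable (ε ∉ FIRST(B)), so stop here.
FIRST(B x) = { 'x', 'y' }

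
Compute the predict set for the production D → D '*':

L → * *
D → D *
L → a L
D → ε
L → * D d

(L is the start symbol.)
{ '*' }

PREDICT(D → D '*') = (FIRST(RHS) \ {ε}) ∪ (FOLLOW(D) if ε ∈ FIRST(RHS), i.e. RHS ⇒* ε)
FIRST(D) = { '*', ε }
FIRST(D '*') = { '*' }
ε ∉ FIRST(D '*'), so FOLLOW(D) is not added.
PREDICT(D → D '*') = { '*' }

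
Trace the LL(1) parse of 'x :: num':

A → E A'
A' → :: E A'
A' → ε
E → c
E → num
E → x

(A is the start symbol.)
Stack is shown with the top on the left.

Stack      Input       Action
-----------------------------
A $        x :: num $  output A → E A'
E A' $     x :: num $  output E → x
x A' $     x :: num $  match 'x'
A' $       :: num $    output A' → :: E A'
:: E A' $  :: num $    match '::'
E A' $     num $       output E → num
num A' $   num $       match 'num'
A' $       $           output A' → ε
$          $           accept

The string is accepted.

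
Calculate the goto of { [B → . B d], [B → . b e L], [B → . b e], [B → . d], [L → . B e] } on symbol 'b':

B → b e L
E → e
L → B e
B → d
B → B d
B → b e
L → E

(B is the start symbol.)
{ [B → b . e L], [B → b . e] }

GOTO(I, 'b') = CLOSURE({ [A → αX.β] : [A → α.Xβ] ∈ I, X = 'b' })

Items with dot before 'b', with the dot advanced:
  [B → . b e] → [B → b . e]
  [B → . b e L] → [B → b . e L]
Closure adds nothing (no advanced item has the dot before a non-terminal).

GOTO = { [B → b . e L], [B → b . e] }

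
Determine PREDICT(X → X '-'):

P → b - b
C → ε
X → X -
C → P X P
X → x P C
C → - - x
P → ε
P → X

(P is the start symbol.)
PREDICT(X → X '-') = (FIRST(RHS) \ {ε}) ∪ (FOLLOW(X) if ε ∈ FIRST(RHS), i.e. RHS ⇒* ε)
FIRST(X) = { 'x' }
FIRST(X '-') = { 'x' }
ε ∉ FIRST(X '-'), so FOLLOW(X) is not added.
PREDICT(X → X '-') = { 'x' }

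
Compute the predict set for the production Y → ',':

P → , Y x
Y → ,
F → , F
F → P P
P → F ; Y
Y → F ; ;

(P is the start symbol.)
PREDICT(Y → ',') = (FIRST(RHS) \ {ε}) ∪ (FOLLOW(Y) if ε ∈ FIRST(RHS), i.e. RHS ⇒* ε)
FIRST(',') = { ',' }
ε ∉ FIRST(','), so FOLLOW(Y) is not added.
PREDICT(Y → ',') = { ',' }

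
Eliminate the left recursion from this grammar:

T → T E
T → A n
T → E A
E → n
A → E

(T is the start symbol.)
T is directly left-recursive. The standard transformation for
  A → A α₁ | ... | A α_m | β₁ | ... | β_n
is
  A  → β₁ A' | ... | β_n A'
  A' → α₁ A' | ... | α_m A' | ε

T → A n becomes T → A n T'
T → E A becomes T → E A T'
T → T E becomes T' → E T'
Add T' → ε

Productions for other non-terminals are unchanged:
  E → n
  A → E

Resulting grammar:
T → A n T'
T → E A T'
T' → E T'
T' → ε
E → n
A → E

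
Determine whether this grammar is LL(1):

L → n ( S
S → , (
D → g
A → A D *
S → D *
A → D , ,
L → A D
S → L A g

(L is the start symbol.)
Relevant sets:
  FIRST(A) = { 'g' }
  FIRST(D) = { 'g' }
  FIRST(L) = { 'g', 'n' }

For L:
  PREDICT(L → n '(' S) = { 'n' }
  PREDICT(L → A D) = { 'g' }
For S:
  PREDICT(S → ',' '(') = { ',' }
  PREDICT(S → D '*') = { 'g' }
  PREDICT(S → L A g) = { 'g', 'n' }
For A:
  PREDICT(A → A D '*') = { 'g' }
  PREDICT(A → D ',' ',') = { 'g' }
D has a single production, so nothing to check there.

Conflict found: Predict set conflict for S: { 'g' }
The grammar is NOT LL(1).

Answer: No. Predict set conflict for S: { 'g' }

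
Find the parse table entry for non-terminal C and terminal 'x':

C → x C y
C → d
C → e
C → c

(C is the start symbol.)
To find M[C, 'x'], we find productions for C where 'x' is in the predict set (PREDICT(N → α) = (FIRST(α) \ {ε}) ∪ (FOLLOW(N) if α ⇒* ε)).

C → x C y: PREDICT = { 'x' }
  'x' is in predict set, so this production goes in M[C, 'x']
C → d: PREDICT = { 'd' }
C → e: PREDICT = { 'e' }
C → c: PREDICT = { 'c' }

M[C, 'x'] = C → x C y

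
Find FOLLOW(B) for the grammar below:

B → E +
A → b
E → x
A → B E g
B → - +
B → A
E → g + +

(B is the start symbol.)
{ $, 'g', 'x' }

To compute FOLLOW(B), find every occurrence of B on a right-hand side N → α B β: add FIRST(β) \ {ε}, and if β is empty or nullable also add FOLLOW(N). Iterate to a fixed point.

B is the start symbol, so $ ∈ FOLLOW(B).
In A → B E g: B is followed by E g, add FIRST(E g) \ {ε} = { 'g', 'x' }

Taking the union: FOLLOW(B) = { $, 'g', 'x' }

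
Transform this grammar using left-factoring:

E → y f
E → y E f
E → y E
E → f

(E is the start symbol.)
E → y E'
E' → f
E' → E E''
E'' → f
E'' → ε
E → f

Left-factoring transforms A → αβ₁ | αβ₂ into A → αA' and A' → β₁ | β₂
(α is the longest common prefix among the alternatives). Repeat until
no nonterminal has two alternatives with a common prefix.

Round 1: E has alternatives sharing prefix 'y'. Introduce E': E → y E'
  Add: E' → f
  Add: E' → E f
  Add: E' → E

Round 2: E' has alternatives sharing prefix 'E'. Introduce E'': E' → E E''
  Add: E'' → f
  Add: E'' → ε

No remaining common prefixes — done.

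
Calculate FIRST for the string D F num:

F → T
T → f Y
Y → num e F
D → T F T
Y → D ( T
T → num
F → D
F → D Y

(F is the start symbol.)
FIRST sets of the non-terminals involved (from the grammar, by fixed-point iteration):
  FIRST(D) = { 'f', 'num' }

To compute FIRST(D F num), process the symbols left to right:
Symbol D is a non-terminal. Add FIRST(D) \ {ε} = { 'f', 'num' }
D is not nullable (ε ∉ FIRST(D)), so stop here.
FIRST(D F num) = { 'f', 'num' }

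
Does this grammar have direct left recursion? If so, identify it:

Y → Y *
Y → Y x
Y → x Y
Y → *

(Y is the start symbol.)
Yes, Y is left-recursive

Direct left recursion occurs when N → N α for some non-terminal N (the right-hand side begins with the left-hand side itself).

Y → Y *: LEFT RECURSIVE (starts with Y)
Y → Y x: LEFT RECURSIVE (starts with Y)
Y → x Y: starts with x
Y → *: starts with '*'

The grammar has direct left recursion on: Y.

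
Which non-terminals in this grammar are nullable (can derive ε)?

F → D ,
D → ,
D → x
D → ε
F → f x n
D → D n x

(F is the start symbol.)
ε-productions: D → ε
So D is immediately nullable.
No further non-terminal can be added: every production for the remaining non-terminals contains a terminal or a non-nullable non-terminal.
Nullable = { 'D' }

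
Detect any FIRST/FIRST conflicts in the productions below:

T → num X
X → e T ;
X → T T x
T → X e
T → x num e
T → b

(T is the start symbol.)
FIRST sets of the non-terminals at (or reachable through a nullable prefix from) the front of some alternative:
  FIRST(X) = { 'b', 'e', 'num', 'x' }
  FIRST(T) = { 'b', 'e', 'num', 'x' }

Productions for T:
  T → num X: FIRST = { 'num' }
  T → X e: FIRST = { 'b', 'e', 'num', 'x' }
  T → x num e: FIRST = { 'x' }
  T → b: FIRST = { 'b' }
Productions for X:
  X → e T ;: FIRST = { 'e' }
  X → T T x: FIRST = { 'b', 'e', 'num', 'x' }

Conflict for T: T → num X and T → X e
  Overlap: { 'num' }
Conflict for T: T → X e and T → x num e
  Overlap: { 'x' }
Conflict for T: T → X e and T → b
  Overlap: { 'b' }
Conflict for X: X → e T ; and X → T T x
  Overlap: { 'e' }

Answer: Yes. T → num X / T → X e on { 'num' }; T → X e / T → x num e on { 'x' }; T → X e / T → b on { 'b' }; X → e T ';' / X → T T x on { 'e' }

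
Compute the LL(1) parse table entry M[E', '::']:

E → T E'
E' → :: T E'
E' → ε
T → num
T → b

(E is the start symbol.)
E' → :: T E'

To find M[E', '::'], we find productions for E' where '::' is in the predict set (PREDICT(N → α) = (FIRST(α) \ {ε}) ∪ (FOLLOW(N) if α ⇒* ε)).

Relevant sets:
  FOLLOW(E') = { $ }

E' → :: T E': PREDICT = { '::' }
  '::' is in predict set, so this production goes in M[E', '::']
E' → ε: PREDICT = { $ }

M[E', '::'] = E' → :: T E'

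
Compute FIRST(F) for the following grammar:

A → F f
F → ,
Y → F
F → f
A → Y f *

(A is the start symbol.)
From F → ,:
  - ',' is a terminal: add ',' and stop
From F → f:
  - f is a terminal: add 'f' and stop

Collecting: FIRST(F) = { ',', 'f' }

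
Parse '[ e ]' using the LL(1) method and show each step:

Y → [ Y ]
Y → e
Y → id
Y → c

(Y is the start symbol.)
LL(1) parsing maintains a stack (initially the start symbol over $) and the input. At each step: if the stack top is a terminal, match it against the current input token; if it is a non-terminal N, replace it with the RHS of M[N, lookahead] (the unique production whose predict set contains the lookahead).

Stack is shown with the top on the left.

Stack    Input    Action
------------------------
Y $      [ e ] $  output Y → [ Y ]
[ Y ] $  [ e ] $  match '['
Y ] $    e ] $    output Y → e
e ] $    e ] $    match 'e'
] $      ] $      match ']'
$        $        accept

The string is accepted.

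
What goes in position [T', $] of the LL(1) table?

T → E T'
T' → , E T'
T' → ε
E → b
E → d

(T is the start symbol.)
To find M[T', $], we find productions for T' where $ is in the predict set (PREDICT(N → α) = (FIRST(α) \ {ε}) ∪ (FOLLOW(N) if α ⇒* ε)).

Relevant sets:
  FOLLOW(T') = { $ }

T' → , E T': PREDICT = { ',' }
T' → ε: PREDICT = { $ }
  $ is in predict set, so this production goes in M[T', $]

M[T', $] = T' → ε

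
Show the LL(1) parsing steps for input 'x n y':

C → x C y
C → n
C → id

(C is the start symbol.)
Stack is shown with the top on the left.

Stack    Input    Action
------------------------
C $      x n y $  output C → x C y
x C y $  x n y $  match 'x'
C y $    n y $    output C → n
n y $    n y $    match 'n'
y $      y $      match 'y'
$        $        accept

The string is accepted.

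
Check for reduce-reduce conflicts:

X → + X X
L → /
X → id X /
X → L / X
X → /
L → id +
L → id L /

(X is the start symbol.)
Augment with X' → X and build the canonical LR(0) collection (I0 = CLOSURE({[X' → . X]}), then GOTO on every symbol after a dot until no new states appear). It has 15 states:
  I0: { [L → . /], [L → . id +], [L → . id L /], [X → . + X X], [X → . /], [X → . L / X], [X → . id X /], [X' → . X] }  — shift
  I1: { [L → . /], [L → . id +], [L → . id L /], [X → + . X X], [X → . + X X], [X → . /], [X → . L / X], [X → . id X /] }  — shift
  I2: { [L → / .], [X → / .] }  — 2 reduces
  I3: { [X → L . / X] }  — shift
  I4: { [X' → X .] }  — accept
  I5: { [L → . /], [L → . id +], [L → . id L /], [L → id . +], [L → id . L /], [X → . + X X], [X → . /], [X → . L / X], [X → . id X /], [X → id . X /] }  — shift
  I6: { [L → . /], [L → . id +], [L → . id L /], [L → id + .], [X → + . X X], [X → . + X X], [X → . /], [X → . L / X], [X → . id X /] }  — shift, reduce
  I7: { [L → id L . /], [X → L . / X] }  — shift
  I8: { [X → id X . /] }  — shift
  I9: { [X → id X / .] }  — reduce
  I10: { [L → . /], [L → . id +], [L → . id L /], [L → id L / .], [X → . + X X], [X → . /], [X → . L / X], [X → . id X /], [X → L / . X] }  — shift, reduce
  I11: { [X → L / X .] }  — reduce
  I12: { [L → . /], [L → . id +], [L → . id L /], [X → + X . X], [X → . + X X], [X → . /], [X → . L / X], [X → . id X /] }  — shift
  I13: { [X → + X X .] }  — reduce
  I14: { [L → . /], [L → . id +], [L → . id L /], [X → . + X X], [X → . /], [X → . L / X], [X → . id X /], [X → L / . X] }  — shift

I2 contains complete items [L → / .], [X → / .] — reduce-reduce conflict.

Answer: Yes — I2: [L → / .] vs [X → / .]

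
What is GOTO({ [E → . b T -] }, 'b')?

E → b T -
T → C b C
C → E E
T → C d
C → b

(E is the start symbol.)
{ [C → . E E], [C → . b], [E → . b T -], [E → b . T -], [T → . C b C], [T → . C d] }

GOTO(I, 'b') = CLOSURE({ [A → αX.β] : [A → α.Xβ] ∈ I, X = 'b' })

Items with dot before 'b', with the dot advanced:
  [E → . b T -] → [E → b . T -]
Closure of the advanced items:
  [E → b . T -] has the dot before T: add [T → . C b C], [T → . C d]
  [T → . C b C] has the dot before C: add [C → . E E], [C → . b]
  [C → . E E] has the dot before E: add [E → . b T -]

GOTO = { [C → . E E], [C → . b], [E → . b T -], [E → b . T -], [T → . C b C], [T → . C d] }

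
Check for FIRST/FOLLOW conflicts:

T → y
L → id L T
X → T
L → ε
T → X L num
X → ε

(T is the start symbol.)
A FIRST/FOLLOW conflict occurs when a non-terminal N has a nullable alternative N → β (β ⇒* ε) and another alternative N → α with FIRST(α) ∩ FOLLOW(N) ≠ ∅: on such a lookahead the parser cannot decide between expanding α and letting N vanish via β.

Nullable non-terminals: L, X.
FIRST sets used below: FIRST(T) = { 'id', 'num', 'y' }

L: nullable alternative(s) L → ε; FOLLOW(L) = { 'id', 'num', 'y' }
  L → id L T: FIRST \ {ε} = { 'id' } — overlaps FOLLOW(L) on { 'id' }: CONFLICT
  L → ε: FIRST \ {ε} = { } — this is the only nullable alternative, skip

X: nullable alternative(s) X → ε; FOLLOW(X) = { 'id', 'num' }
  X → T: FIRST \ {ε} = { 'id', 'num', 'y' } — overlaps FOLLOW(X) on { 'id', 'num' }: CONFLICT
  X → ε: FIRST \ {ε} = { } — this is the only nullable alternative, skip

T has no nullable alternative, so no FIRST/FOLLOW check is needed there.

So the grammar has 2 FIRST/FOLLOW conflicts (marked CONFLICT above).

Answer: Yes. L → id L T with FOLLOW(L) on { 'id' }; X → T with FOLLOW(X) on { 'id', 'num' }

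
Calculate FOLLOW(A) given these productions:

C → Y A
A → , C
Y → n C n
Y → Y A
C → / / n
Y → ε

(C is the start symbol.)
{ $, ',', 'n' }

To compute FOLLOW(A), find every occurrence of A on a right-hand side N → α A β: add FIRST(β) \ {ε}, and if β is empty or nullable also add FOLLOW(N). Iterate to a fixed point.

In C → Y A: A is at the end, add FOLLOW(C)
In Y → Y A: A is at the end, add FOLLOW(Y)

The FOLLOW sets referred to above (computed the same way, to a fixed point):
  FOLLOW(C) = { $, ',', 'n' }
  FOLLOW(Y) = { ',' }

Taking the union: FOLLOW(A) = { $, ',', 'n' }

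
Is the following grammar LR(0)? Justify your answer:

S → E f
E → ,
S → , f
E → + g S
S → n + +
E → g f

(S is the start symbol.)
No. Shift-reduce conflict between [E → , .] and [S → , . f]

Augment with S' → S and build the canonical LR(0) collection (I0 = CLOSURE({[S' → . S]}), then GOTO on every symbol after a dot until no new states appear). It has 14 states:
  I0: { [E → . + g S], [E → . ,], [E → . g f], [S → . , f], [S → . E f], [S → . n + +], [S' → . S] }  — shift
  I1: { [E → + . g S] }  — shift
  I2: { [E → , .], [S → , . f] }  — shift, reduce
  I3: { [S → E . f] }  — shift
  I4: { [S' → S .] }  — accept
  I5: { [E → g . f] }  — shift
  I6: { [S → n . + +] }  — shift
  I7: { [S → n + . +] }  — shift
  I8: { [S → n + + .] }  — reduce
  I9: { [E → g f .] }  — reduce
  I10: { [S → E f .] }  — reduce
  I11: { [S → , f .] }  — reduce
  I12: { [E → + g . S], [E → . + g S], [E → . ,], [E → . g f], [S → . , f], [S → . E f], [S → . n + +] }  — shift
  I13: { [E → + g S .] }  — reduce

Conflict in state I2:
  Shift-reduce conflict between [E → , .] and [S → , . f]
So the grammar is NOT LR(0).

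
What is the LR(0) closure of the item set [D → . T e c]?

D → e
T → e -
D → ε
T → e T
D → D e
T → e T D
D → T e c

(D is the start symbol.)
{ [D → . T e c], [T → . e -], [T → . e T D], [T → . e T] }

To compute CLOSURE, for each item [A → α.Bβ] where B is a non-terminal, add [B → .γ] for all productions B → γ; repeat for the newly added items until nothing changes.

Start with: [D → . T e c]
  [D → . T e c] has the dot before T: add [T → . e -], [T → . e T], [T → . e T D]
No further items can be added.

CLOSURE = { [D → . T e c], [T → . e -], [T → . e T D], [T → . e T] }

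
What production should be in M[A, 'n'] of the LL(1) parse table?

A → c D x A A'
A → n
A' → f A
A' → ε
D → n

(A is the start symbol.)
A → n

To find M[A, 'n'], we find productions for A where 'n' is in the predict set (PREDICT(N → α) = (FIRST(α) \ {ε}) ∪ (FOLLOW(N) if α ⇒* ε)).

A → c D x A A': PREDICT = { 'c' }
A → n: PREDICT = { 'n' }
  'n' is in predict set, so this production goes in M[A, 'n']

M[A, 'n'] = A → n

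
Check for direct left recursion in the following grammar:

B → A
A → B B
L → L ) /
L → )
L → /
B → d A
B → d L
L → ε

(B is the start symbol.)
Direct left recursion occurs when N → N α for some non-terminal N (the right-hand side begins with the left-hand side itself).

B → A: starts with A
A → B B: starts with B
L → L ) /: LEFT RECURSIVE (starts with L)
L → ): starts with ')'
L → /: starts with '/'
B → d A: starts with d
B → d L: starts with d
L → ε: starts with ε

The grammar has direct left recursion on: L.

Answer: Yes, L is left-recursive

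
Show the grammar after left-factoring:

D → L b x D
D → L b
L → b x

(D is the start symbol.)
Left-factoring transforms A → αβ₁ | αβ₂ into A → αA' and A' → β₁ | β₂
(α is the longest common prefix among the alternatives). Repeat until
no nonterminal has two alternatives with a common prefix.

Round 1: D has alternatives sharing prefix 'L b'. Introduce D': D → L b D'
  Add: D' → x D
  Add: D' → ε

No remaining common prefixes — done.

Resulting grammar:
D → L b D'
D' → x D
D' → ε
L → b x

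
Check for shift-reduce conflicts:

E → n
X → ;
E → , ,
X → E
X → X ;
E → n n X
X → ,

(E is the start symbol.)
Yes — I3: [E → n .] vs [E → n . n X]; I5: [X → , .] vs [E → , . ,]; I8: [E → n n X .] vs [X → X . ;]

Augment with E' → E and build the canonical LR(0) collection (I0 = CLOSURE({[E' → . E]}), then GOTO on every symbol after a dot until no new states appear). It has 11 states:
  I0: { [E → . , ,], [E → . n n X], [E → . n], [E' → . E] }  — shift
  I1: { [E → , . ,] }  — shift
  I2: { [E' → E .] }  — accept
  I3: { [E → n . n X], [E → n .] }  — shift, reduce
  I4: { [E → . , ,], [E → . n n X], [E → . n], [E → n n . X], [X → . ,], [X → . ;], [X → . E], [X → . X ;] }  — shift
  I5: { [E → , . ,], [X → , .] }  — shift, reduce
  I6: { [X → ; .] }  — reduce
  I7: { [X → E .] }  — reduce
  I8: { [E → n n X .], [X → X . ;] }  — shift, reduce
  I9: { [X → X ; .] }  — reduce
  I10: { [E → , , .] }  — reduce

I3 contains reduce item [E → n .] and shift item [E → n . n X] — shift-reduce conflict.
I5 contains reduce item [X → , .] and shift item [E → , . ,] — shift-reduce conflict.
I8 contains reduce item [E → n n X .] and shift item [X → X . ;] — shift-reduce conflict.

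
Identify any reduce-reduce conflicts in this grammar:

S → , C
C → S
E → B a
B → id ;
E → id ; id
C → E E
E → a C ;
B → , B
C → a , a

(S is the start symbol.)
No reduce-reduce conflicts

A reduce-reduce conflict occurs when an LR(0) state has two complete items [A → α .] and [B → β .] — both call for a reduction, and with no lookahead the parser cannot choose between them.

Augment with S' → S and build the canonical LR(0) collection (I0 = CLOSURE({[S' → . S]}), then GOTO on every symbol after a dot until no new states appear). It has 24 states:
  I0: { [S → . , C], [S' → . S] }  — shift
  I1: { [B → . , B], [B → . id ;], [C → . E E], [C → . S], [C → . a , a], [E → . B a], [E → . a C ;], [E → . id ; id], [S → , . C], [S → . , C] }  — shift
  I2: { [S' → S .] }  — accept
  I3: { [B → , . B], [B → . , B], [B → . id ;], [C → . E E], [C → . S], [C → . a , a], [E → . B a], [E → . a C ;], [E → . id ; id], [S → , . C], [S → . , C] }  — shift
  I4: { [E → B . a] }  — shift
  I5: { [S → , C .] }  — reduce
  I6: { [B → . , B], [B → . id ;], [C → E . E], [E → . B a], [E → . a C ;], [E → . id ; id] }  — shift
  I7: { [C → S .] }  — reduce
  I8: { [B → . , B], [B → . id ;], [C → . E E], [C → . S], [C → . a , a], [C → a . , a], [E → . B a], [E → . a C ;], [E → . id ; id], [E → a . C ;], [S → . , C] }  — shift
  I9: { [B → id . ;], [E → id . ; id] }  — shift
  I10: { [B → id ; .], [E → id ; . id] }  — shift, reduce
  I11: { [E → id ; id .] }  — reduce
  I12: { [B → , . B], [B → . , B], [B → . id ;], [C → . E E], [C → . S], [C → . a , a], [C → a , . a], [E → . B a], [E → . a C ;], [E → . id ; id], [S → , . C], [S → . , C] }  — shift
  I13: { [E → a C . ;] }  — shift
  I14: { [E → a C ; .] }  — reduce
  I15: { [B → , B .], [E → B . a] }  — shift, reduce
  I16: { [B → . , B], [B → . id ;], [C → . E E], [C → . S], [C → . a , a], [C → a , a .], [C → a . , a], [E → . B a], [E → . a C ;], [E → . id ; id], [E → a . C ;], [S → . , C] }  — shift, reduce
  I17: { [E → B a .] }  — reduce
  I18: { [B → , . B], [B → . , B], [B → . id ;] }  — shift
  I19: { [C → E E .] }  — reduce
  I20: { [B → . , B], [B → . id ;], [C → . E E], [C → . S], [C → . a , a], [E → . B a], [E → . a C ;], [E → . id ; id], [E → a . C ;], [S → . , C] }  — shift
  I21: { [B → , B .] }  — reduce
  I22: { [B → id . ;] }  — shift
  I23: { [B → id ; .] }  — reduce

No state contains more than one complete item.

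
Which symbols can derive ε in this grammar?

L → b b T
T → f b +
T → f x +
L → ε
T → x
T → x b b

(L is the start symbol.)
{ 'L' }

A non-terminal is nullable if it can derive ε (the empty string): either it has an ε-production, or it has a production whose right-hand side consists entirely of nullable non-terminals.

ε-productions: L → ε
So L is immediately nullable.
No further non-terminal can be added: every production for the remaining non-terminals contains a terminal or a non-nullable non-terminal.
Nullable = { 'L' }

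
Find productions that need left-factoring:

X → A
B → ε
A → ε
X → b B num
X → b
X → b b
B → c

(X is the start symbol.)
Yes, X has productions with common prefix 'b'

Left-factoring is needed when two productions for the same non-terminal
share a common prefix on the right-hand side.

Productions for X:
  X → A
  X → b B num
  X → b
  X → b b
Productions for B:
  B → ε
  B → c

Found common prefix 'b' in productions for X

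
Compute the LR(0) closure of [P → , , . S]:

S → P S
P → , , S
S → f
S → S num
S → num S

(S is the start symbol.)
Start with: [P → , , . S]
  [P → , , . S] has the dot before S: add [S → . P S], [S → . f], [S → . S num], [S → . num S]
  [S → . P S] has the dot before P: add [P → . , , S]
No further items can be added.

CLOSURE = { [P → , , . S], [P → . , , S], [S → . P S], [S → . S num], [S → . f], [S → . num S] }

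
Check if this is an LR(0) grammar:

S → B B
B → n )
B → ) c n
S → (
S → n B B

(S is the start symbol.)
No. Shift-reduce conflict between [B → n ) .] and [B → ) . c n]

A grammar is LR(0) if no state in the canonical LR(0) collection has:
  - both a shift item (dot before a terminal) and a complete item (shift-reduce conflict), or
  - two or more complete items (reduce-reduce conflict; the accept item [S' → S .] counts as a complete item here).

Augment with S' → S and build the canonical LR(0) collection (I0 = CLOSURE({[S' → . S]}), then GOTO on every symbol after a dot until no new states appear). It has 14 states:
  I0: { [B → . ) c n], [B → . n )], [S → . (], [S → . B B], [S → . n B B], [S' → . S] }  — shift
  I1: { [S → ( .] }  — reduce
  I2: { [B → ) . c n] }  — shift
  I3: { [B → . ) c n], [B → . n )], [S → B . B] }  — shift
  I4: { [S' → S .] }  — accept
  I5: { [B → . ) c n], [B → . n )], [B → n . )], [S → n . B B] }  — shift
  I6: { [B → ) . c n], [B → n ) .] }  — shift, reduce
  I7: { [B → . ) c n], [B → . n )], [S → n B . B] }  — shift
  I8: { [B → n . )] }  — shift
  I9: { [B → n ) .] }  — reduce
  I10: { [S → n B B .] }  — reduce
  I11: { [B → ) c . n] }  — shift
  I12: { [B → ) c n .] }  — reduce
  I13: { [S → B B .] }  — reduce

Conflict in state I6:
  Shift-reduce conflict between [B → n ) .] and [B → ) . c n]
So the grammar is NOT LR(0).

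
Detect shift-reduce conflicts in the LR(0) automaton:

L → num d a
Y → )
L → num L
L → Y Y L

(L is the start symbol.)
No shift-reduce conflicts

Augment with L' → L and build the canonical LR(0) collection (I0 = CLOSURE({[L' → . L]}), then GOTO on every symbol after a dot until no new states appear). It has 10 states:
  I0: { [L → . Y Y L], [L → . num L], [L → . num d a], [L' → . L], [Y → . )] }  — shift
  I1: { [Y → ) .] }  — reduce
  I2: { [L' → L .] }  — accept
  I3: { [L → Y . Y L], [Y → . )] }  — shift
  I4: { [L → . Y Y L], [L → . num L], [L → . num d a], [L → num . L], [L → num . d a], [Y → . )] }  — shift
  I5: { [L → num L .] }  — reduce
  I6: { [L → num d . a] }  — shift
  I7: { [L → num d a .] }  — reduce
  I8: { [L → . Y Y L], [L → . num L], [L → . num d a], [L → Y Y . L], [Y → . )] }  — shift
  I9: { [L → Y Y L .] }  — reduce

No state contains both a complete item and a shift item.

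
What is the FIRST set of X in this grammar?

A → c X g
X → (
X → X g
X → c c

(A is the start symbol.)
To compute FIRST(X), examine every production with X on the left-hand side, reading each right-hand side left to right until a non-nullable symbol is reached.

From X → (:
  - '(' is a terminal: add '(' and stop
From X → X g:
  - X is the symbol being defined: contributes nothing new
    X is not nullable, so stop
From X → c c:
  - c is a terminal: add 'c' and stop

Collecting: FIRST(X) = { '(', 'c' }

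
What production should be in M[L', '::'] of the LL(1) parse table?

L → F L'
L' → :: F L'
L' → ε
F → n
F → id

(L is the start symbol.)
To find M[L', '::'], we find productions for L' where '::' is in the predict set (PREDICT(N → α) = (FIRST(α) \ {ε}) ∪ (FOLLOW(N) if α ⇒* ε)).

Relevant sets:
  FOLLOW(L') = { $ }

L' → :: F L': PREDICT = { '::' }
  '::' is in predict set, so this production goes in M[L', '::']
L' → ε: PREDICT = { $ }

M[L', '::'] = L' → :: F L'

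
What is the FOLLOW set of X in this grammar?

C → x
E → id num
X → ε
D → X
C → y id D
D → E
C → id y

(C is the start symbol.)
In D → X: X is at the end, add FOLLOW(D)

The FOLLOW sets referred to above (computed the same way, to a fixed point):
  FOLLOW(D) = { $ }

Taking the union: FOLLOW(X) = { $ }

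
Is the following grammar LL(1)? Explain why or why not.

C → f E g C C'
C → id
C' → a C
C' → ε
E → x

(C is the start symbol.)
Relevant sets:
  FOLLOW(C') = { $, 'a' }

For C:
  PREDICT(C → f E g C C') = { 'f' }
  PREDICT(C → id) = { 'id' }
For C':
  PREDICT(C' → a C) = { 'a' }
  PREDICT(C' → ε) = { $, 'a' }
E has a single production, so nothing to check there.

Conflict found: Predict set conflict for C': { 'a' }
The grammar is NOT LL(1).

Answer: No. Predict set conflict for C': { 'a' }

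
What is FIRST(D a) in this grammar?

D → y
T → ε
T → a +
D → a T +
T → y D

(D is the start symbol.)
{ 'a', 'y' }

FIRST sets of the non-terminals involved (from the grammar, by fixed-point iteration):
  FIRST(D) = { 'a', 'y' }

To compute FIRST(D a), process the symbols left to right:
Symbol D is a non-terminal. Add FIRST(D) \ {ε} = { 'a', 'y' }
D is not nullable (ε ∉ FIRST(D)), so stop here.
FIRST(D a) = { 'a', 'y' }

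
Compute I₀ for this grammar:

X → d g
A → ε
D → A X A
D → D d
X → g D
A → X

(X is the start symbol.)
{ [X → . d g], [X → . g D], [X' → . X] }

First, augment the grammar with X' → X
I₀ = CLOSURE({ [X' → . X] }):
  [X' → . X] has the dot before X: add [X → . d g], [X → . g D]
No further items can be added.

I₀ = { [X → . d g], [X → . g D], [X' → . X] }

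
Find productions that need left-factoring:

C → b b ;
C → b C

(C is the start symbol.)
Left-factoring is needed when two productions for the same non-terminal
share a common prefix on the right-hand side.

Productions for C:
  C → b b ;
  C → b C

Found common prefix 'b' in productions for C

Answer: Yes, C has productions with common prefix 'b'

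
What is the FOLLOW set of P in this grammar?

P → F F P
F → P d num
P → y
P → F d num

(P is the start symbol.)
To compute FOLLOW(P), find every occurrence of P on a right-hand side N → α P β: add FIRST(β) \ {ε}, and if β is empty or nullable also add FOLLOW(N). Iterate to a fixed point.

P is the start symbol, so $ ∈ FOLLOW(P).
In P → F F P: P is at the end; this adds FOLLOW(P) to itself — nothing new
In F → P d num: P is followed by d num, add FIRST(d num) \ {ε} = { 'd' }

Taking the union: FOLLOW(P) = { $, 'd' }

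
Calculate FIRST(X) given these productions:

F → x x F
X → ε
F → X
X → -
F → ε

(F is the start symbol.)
{ '-', ε }

From X → ε:
  - ε-production, so ε ∈ FIRST(X)
From X → -:
  - '-' is a terminal: add '-' and stop

Collecting: FIRST(X) = { '-', ε }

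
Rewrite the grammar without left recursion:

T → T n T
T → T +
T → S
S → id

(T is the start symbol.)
T → S T'
T' → n T T'
T' → + T'
T' → ε
S → id

T is directly left-recursive. The standard transformation for
  A → A α₁ | ... | A α_m | β₁ | ... | β_n
is
  A  → β₁ A' | ... | β_n A'
  A' → α₁ A' | ... | α_m A' | ε

T → S becomes T → S T'
T → T n T becomes T' → n T T'
T → T + becomes T' → + T'
Add T' → ε

Productions for other non-terminals are unchanged:
  S → id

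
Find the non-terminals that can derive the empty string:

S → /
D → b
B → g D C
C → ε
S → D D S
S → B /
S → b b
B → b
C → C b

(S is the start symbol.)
{ 'C' }

A non-terminal is nullable if it can derive ε (the empty string): either it has an ε-production, or it has a production whose right-hand side consists entirely of nullable non-terminals.

ε-productions: C → ε
So C is immediately nullable.
No further non-terminal can be added: every production for the remaining non-terminals contains a terminal or a non-nullable non-terminal.
Nullable = { 'C' }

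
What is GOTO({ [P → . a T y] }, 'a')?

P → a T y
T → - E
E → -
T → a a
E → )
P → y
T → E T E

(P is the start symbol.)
{ [E → . )], [E → . -], [P → a . T y], [T → . - E], [T → . E T E], [T → . a a] }

GOTO(I, 'a') = CLOSURE({ [A → αX.β] : [A → α.Xβ] ∈ I, X = 'a' })

Items with dot before 'a', with the dot advanced:
  [P → . a T y] → [P → a . T y]
Closure of the advanced items:
  [P → a . T y] has the dot before T: add [T → . - E], [T → . a a], [T → . E T E]
  [T → . E T E] has the dot before E: add [E → . -], [E → . )]

GOTO = { [E → . )], [E → . -], [P → a . T y], [T → . - E], [T → . E T E], [T → . a a] }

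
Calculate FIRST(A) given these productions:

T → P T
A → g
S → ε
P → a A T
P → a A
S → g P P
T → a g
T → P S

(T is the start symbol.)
To compute FIRST(A), examine every production with A on the left-hand side, reading each right-hand side left to right until a non-nullable symbol is reached.

From A → g:
  - g is a terminal: add 'g' and stop

Collecting: FIRST(A) = { 'g' }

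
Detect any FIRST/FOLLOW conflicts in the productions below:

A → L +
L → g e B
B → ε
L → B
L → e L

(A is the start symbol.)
No FIRST/FOLLOW conflicts.

Nullable non-terminals: B, L.
FIRST sets used below: FIRST(B) = { ε }
B has a nullable alternative but only one production, so nothing to check.

L: nullable alternative(s) L → B; FOLLOW(L) = { '+' }
  L → g e B: FIRST \ {ε} = { 'g' } — disjoint from FOLLOW(L)
  L → B: FIRST \ {ε} = { } — this is the only nullable alternative, skip
  L → e L: FIRST \ {ε} = { 'e' } — disjoint from FOLLOW(L)

A has no nullable alternative, so no FIRST/FOLLOW check is needed there.

No FIRST/FOLLOW conflicts found.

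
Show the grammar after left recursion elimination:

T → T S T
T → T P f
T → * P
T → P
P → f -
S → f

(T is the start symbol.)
T is directly left-recursive. The standard transformation for
  A → A α₁ | ... | A α_m | β₁ | ... | β_n
is
  A  → β₁ A' | ... | β_n A'
  A' → α₁ A' | ... | α_m A' | ε

T → * P becomes T → * P T'
T → P becomes T → P T'
T → T S T becomes T' → S T T'
T → T P f becomes T' → P f T'
Add T' → ε

Productions for other non-terminals are unchanged:
  P → f -
  S → f

Resulting grammar:
T → * P T'
T → P T'
T' → S T T'
T' → P f T'
T' → ε
P → f -
S → f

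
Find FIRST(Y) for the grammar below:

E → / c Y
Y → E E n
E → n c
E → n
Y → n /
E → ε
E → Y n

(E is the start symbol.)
{ '/', 'n' }

FIRST sets of the other non-terminals involved (by the same procedure, iterated to a fixed point):
  FIRST(E) = { '/', 'n', ε }

From Y → E E n:
  - E is a non-terminal: add FIRST(E) \ {ε} = { '/', 'n' }
    E is nullable, so continue to the next symbol
  - E is a non-terminal: add FIRST(E) \ {ε} = { '/', 'n' }
    E is nullable, so continue to the next symbol
  - n is a terminal: add 'n' and stop
From Y → n /:
  - n is a terminal: add 'n' and stop

Collecting: FIRST(Y) = { '/', 'n' }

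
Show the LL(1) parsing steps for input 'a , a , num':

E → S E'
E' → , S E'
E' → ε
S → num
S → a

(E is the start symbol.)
LL(1) parsing maintains a stack (initially the start symbol over $) and the input. At each step: if the stack top is a terminal, match it against the current input token; if it is a non-terminal N, replace it with the RHS of M[N, lookahead] (the unique production whose predict set contains the lookahead).

Stack is shown with the top on the left.

Stack     Input          Action
-------------------------------
E $       a , a , num $  output E → S E'
S E' $    a , a , num $  output S → a
a E' $    a , a , num $  match 'a'
E' $      , a , num $    output E' → , S E'
, S E' $  , a , num $    match ','
S E' $    a , num $      output S → a
a E' $    a , num $      match 'a'
E' $      , num $        output E' → , S E'
, S E' $  , num $        match ','
S E' $    num $          output S → num
num E' $  num $          match 'num'
E' $      $              output E' → ε
$         $              accept

The string is accepted.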